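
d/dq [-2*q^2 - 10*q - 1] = -4*q - 10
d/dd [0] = 0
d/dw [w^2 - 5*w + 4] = 2*w - 5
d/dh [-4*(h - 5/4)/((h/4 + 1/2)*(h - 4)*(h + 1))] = 4*(8*h^3 - 19*h^2 + 10*h + 82)/(h^6 - 2*h^5 - 19*h^4 + 4*h^3 + 116*h^2 + 160*h + 64)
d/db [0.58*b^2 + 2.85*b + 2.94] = 1.16*b + 2.85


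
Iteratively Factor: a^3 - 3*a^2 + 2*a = (a - 2)*(a^2 - a) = a*(a - 2)*(a - 1)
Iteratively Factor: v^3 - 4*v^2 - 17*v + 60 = (v - 3)*(v^2 - v - 20) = (v - 5)*(v - 3)*(v + 4)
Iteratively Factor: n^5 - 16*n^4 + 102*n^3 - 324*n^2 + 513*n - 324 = (n - 3)*(n^4 - 13*n^3 + 63*n^2 - 135*n + 108) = (n - 3)^2*(n^3 - 10*n^2 + 33*n - 36) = (n - 3)^3*(n^2 - 7*n + 12) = (n - 3)^4*(n - 4)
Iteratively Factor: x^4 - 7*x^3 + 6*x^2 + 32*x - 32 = (x - 1)*(x^3 - 6*x^2 + 32) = (x - 1)*(x + 2)*(x^2 - 8*x + 16) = (x - 4)*(x - 1)*(x + 2)*(x - 4)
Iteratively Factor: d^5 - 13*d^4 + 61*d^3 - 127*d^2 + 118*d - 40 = (d - 4)*(d^4 - 9*d^3 + 25*d^2 - 27*d + 10) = (d - 4)*(d - 1)*(d^3 - 8*d^2 + 17*d - 10) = (d - 5)*(d - 4)*(d - 1)*(d^2 - 3*d + 2) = (d - 5)*(d - 4)*(d - 2)*(d - 1)*(d - 1)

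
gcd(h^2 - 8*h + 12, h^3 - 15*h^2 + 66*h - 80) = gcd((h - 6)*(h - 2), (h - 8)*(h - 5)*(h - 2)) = h - 2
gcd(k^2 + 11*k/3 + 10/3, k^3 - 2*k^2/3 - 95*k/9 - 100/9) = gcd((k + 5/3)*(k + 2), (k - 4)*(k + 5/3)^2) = k + 5/3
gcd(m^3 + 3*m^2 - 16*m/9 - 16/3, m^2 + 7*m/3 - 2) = m + 3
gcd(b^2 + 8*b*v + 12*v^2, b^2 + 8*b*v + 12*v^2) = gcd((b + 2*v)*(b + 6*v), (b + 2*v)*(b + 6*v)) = b^2 + 8*b*v + 12*v^2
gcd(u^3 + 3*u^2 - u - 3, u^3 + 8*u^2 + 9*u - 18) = u^2 + 2*u - 3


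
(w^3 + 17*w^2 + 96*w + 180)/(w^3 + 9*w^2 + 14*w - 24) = (w^2 + 11*w + 30)/(w^2 + 3*w - 4)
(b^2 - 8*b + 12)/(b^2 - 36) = (b - 2)/(b + 6)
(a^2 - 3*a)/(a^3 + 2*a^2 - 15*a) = 1/(a + 5)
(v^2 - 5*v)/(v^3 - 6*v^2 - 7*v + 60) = v/(v^2 - v - 12)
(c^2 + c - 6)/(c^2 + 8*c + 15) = (c - 2)/(c + 5)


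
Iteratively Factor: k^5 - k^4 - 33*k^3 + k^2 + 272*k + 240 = (k + 3)*(k^4 - 4*k^3 - 21*k^2 + 64*k + 80) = (k - 4)*(k + 3)*(k^3 - 21*k - 20) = (k - 4)*(k + 3)*(k + 4)*(k^2 - 4*k - 5) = (k - 4)*(k + 1)*(k + 3)*(k + 4)*(k - 5)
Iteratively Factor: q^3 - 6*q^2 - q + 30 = (q + 2)*(q^2 - 8*q + 15) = (q - 3)*(q + 2)*(q - 5)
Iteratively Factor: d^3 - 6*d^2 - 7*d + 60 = (d - 4)*(d^2 - 2*d - 15) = (d - 4)*(d + 3)*(d - 5)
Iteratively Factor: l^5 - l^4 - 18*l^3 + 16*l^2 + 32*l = (l - 2)*(l^4 + l^3 - 16*l^2 - 16*l) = (l - 4)*(l - 2)*(l^3 + 5*l^2 + 4*l) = (l - 4)*(l - 2)*(l + 1)*(l^2 + 4*l) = (l - 4)*(l - 2)*(l + 1)*(l + 4)*(l)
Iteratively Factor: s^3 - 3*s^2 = (s)*(s^2 - 3*s) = s*(s - 3)*(s)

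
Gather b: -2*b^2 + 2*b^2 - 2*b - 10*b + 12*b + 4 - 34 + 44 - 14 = 0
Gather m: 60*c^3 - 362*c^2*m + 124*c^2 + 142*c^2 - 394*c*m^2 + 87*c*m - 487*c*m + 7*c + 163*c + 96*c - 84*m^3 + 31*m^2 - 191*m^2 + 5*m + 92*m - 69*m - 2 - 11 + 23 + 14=60*c^3 + 266*c^2 + 266*c - 84*m^3 + m^2*(-394*c - 160) + m*(-362*c^2 - 400*c + 28) + 24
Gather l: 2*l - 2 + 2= 2*l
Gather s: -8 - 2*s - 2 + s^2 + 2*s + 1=s^2 - 9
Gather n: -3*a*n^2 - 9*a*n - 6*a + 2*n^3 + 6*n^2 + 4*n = -6*a + 2*n^3 + n^2*(6 - 3*a) + n*(4 - 9*a)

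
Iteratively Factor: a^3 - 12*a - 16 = (a + 2)*(a^2 - 2*a - 8) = (a - 4)*(a + 2)*(a + 2)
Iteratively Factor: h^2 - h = (h - 1)*(h)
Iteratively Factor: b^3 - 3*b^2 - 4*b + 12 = (b - 2)*(b^2 - b - 6) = (b - 3)*(b - 2)*(b + 2)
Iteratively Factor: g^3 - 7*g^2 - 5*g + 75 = (g + 3)*(g^2 - 10*g + 25) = (g - 5)*(g + 3)*(g - 5)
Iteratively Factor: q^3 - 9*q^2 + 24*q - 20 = (q - 2)*(q^2 - 7*q + 10) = (q - 2)^2*(q - 5)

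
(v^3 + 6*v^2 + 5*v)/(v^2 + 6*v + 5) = v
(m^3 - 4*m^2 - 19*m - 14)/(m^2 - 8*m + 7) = (m^2 + 3*m + 2)/(m - 1)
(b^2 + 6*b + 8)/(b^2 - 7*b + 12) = (b^2 + 6*b + 8)/(b^2 - 7*b + 12)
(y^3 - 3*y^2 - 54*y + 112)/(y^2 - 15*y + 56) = (y^2 + 5*y - 14)/(y - 7)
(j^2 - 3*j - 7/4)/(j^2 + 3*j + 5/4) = (2*j - 7)/(2*j + 5)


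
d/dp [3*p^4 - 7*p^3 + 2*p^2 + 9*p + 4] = 12*p^3 - 21*p^2 + 4*p + 9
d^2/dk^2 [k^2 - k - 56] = 2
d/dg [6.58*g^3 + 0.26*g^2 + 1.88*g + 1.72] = 19.74*g^2 + 0.52*g + 1.88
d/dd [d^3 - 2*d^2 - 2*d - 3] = 3*d^2 - 4*d - 2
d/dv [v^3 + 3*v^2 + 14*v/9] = 3*v^2 + 6*v + 14/9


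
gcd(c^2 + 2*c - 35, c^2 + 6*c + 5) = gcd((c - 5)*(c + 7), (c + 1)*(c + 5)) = 1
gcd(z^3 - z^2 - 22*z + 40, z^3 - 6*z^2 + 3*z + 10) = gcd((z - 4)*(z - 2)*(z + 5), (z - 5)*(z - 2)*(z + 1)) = z - 2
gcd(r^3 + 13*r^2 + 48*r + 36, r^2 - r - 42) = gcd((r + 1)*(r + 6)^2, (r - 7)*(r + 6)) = r + 6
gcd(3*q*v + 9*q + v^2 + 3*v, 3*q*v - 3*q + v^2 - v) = 3*q + v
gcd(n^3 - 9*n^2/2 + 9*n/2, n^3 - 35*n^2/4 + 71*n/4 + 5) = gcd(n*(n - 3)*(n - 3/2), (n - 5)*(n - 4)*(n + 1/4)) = 1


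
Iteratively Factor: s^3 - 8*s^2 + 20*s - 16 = (s - 4)*(s^2 - 4*s + 4) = (s - 4)*(s - 2)*(s - 2)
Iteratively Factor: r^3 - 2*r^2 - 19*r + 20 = (r - 1)*(r^2 - r - 20) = (r - 1)*(r + 4)*(r - 5)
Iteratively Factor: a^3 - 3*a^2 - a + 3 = (a - 3)*(a^2 - 1) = (a - 3)*(a + 1)*(a - 1)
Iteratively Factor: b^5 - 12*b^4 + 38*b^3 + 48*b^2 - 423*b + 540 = (b - 5)*(b^4 - 7*b^3 + 3*b^2 + 63*b - 108) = (b - 5)*(b + 3)*(b^3 - 10*b^2 + 33*b - 36) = (b - 5)*(b - 4)*(b + 3)*(b^2 - 6*b + 9) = (b - 5)*(b - 4)*(b - 3)*(b + 3)*(b - 3)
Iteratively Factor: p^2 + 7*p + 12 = (p + 3)*(p + 4)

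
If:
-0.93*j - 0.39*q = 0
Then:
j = -0.419354838709677*q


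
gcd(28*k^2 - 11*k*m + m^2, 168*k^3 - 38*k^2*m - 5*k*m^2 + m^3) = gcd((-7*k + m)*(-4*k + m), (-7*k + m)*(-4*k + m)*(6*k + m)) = 28*k^2 - 11*k*m + m^2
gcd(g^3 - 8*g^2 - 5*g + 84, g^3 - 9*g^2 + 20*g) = g - 4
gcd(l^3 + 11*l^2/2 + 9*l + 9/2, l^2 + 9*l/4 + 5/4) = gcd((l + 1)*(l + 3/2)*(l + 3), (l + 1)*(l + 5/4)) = l + 1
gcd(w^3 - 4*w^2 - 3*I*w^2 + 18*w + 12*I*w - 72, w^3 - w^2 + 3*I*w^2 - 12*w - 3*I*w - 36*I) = w^2 + w*(-4 + 3*I) - 12*I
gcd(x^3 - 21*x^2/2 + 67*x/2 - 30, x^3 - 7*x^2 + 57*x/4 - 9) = x^2 - 11*x/2 + 6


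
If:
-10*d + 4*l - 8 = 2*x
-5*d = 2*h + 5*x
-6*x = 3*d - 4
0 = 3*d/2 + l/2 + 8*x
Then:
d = 52/11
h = -250/33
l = 428/33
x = -56/33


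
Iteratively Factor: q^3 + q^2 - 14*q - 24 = (q + 2)*(q^2 - q - 12) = (q - 4)*(q + 2)*(q + 3)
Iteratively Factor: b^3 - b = (b)*(b^2 - 1) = b*(b + 1)*(b - 1)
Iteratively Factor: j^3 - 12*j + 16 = (j - 2)*(j^2 + 2*j - 8) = (j - 2)^2*(j + 4)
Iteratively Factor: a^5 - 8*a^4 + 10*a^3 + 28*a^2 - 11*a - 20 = (a + 1)*(a^4 - 9*a^3 + 19*a^2 + 9*a - 20) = (a - 5)*(a + 1)*(a^3 - 4*a^2 - a + 4) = (a - 5)*(a - 1)*(a + 1)*(a^2 - 3*a - 4) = (a - 5)*(a - 1)*(a + 1)^2*(a - 4)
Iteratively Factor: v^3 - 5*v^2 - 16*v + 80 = (v + 4)*(v^2 - 9*v + 20) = (v - 4)*(v + 4)*(v - 5)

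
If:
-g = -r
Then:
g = r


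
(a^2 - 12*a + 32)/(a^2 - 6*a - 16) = (a - 4)/(a + 2)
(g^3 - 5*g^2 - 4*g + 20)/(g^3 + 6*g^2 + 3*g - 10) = (g^2 - 7*g + 10)/(g^2 + 4*g - 5)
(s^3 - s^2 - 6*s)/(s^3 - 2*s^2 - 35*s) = (-s^2 + s + 6)/(-s^2 + 2*s + 35)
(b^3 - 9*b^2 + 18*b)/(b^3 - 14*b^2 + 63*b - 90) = b/(b - 5)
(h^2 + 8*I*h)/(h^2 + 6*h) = (h + 8*I)/(h + 6)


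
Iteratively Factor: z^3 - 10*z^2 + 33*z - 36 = (z - 3)*(z^2 - 7*z + 12) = (z - 3)^2*(z - 4)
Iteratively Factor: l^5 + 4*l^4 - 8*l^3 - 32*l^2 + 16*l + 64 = (l + 4)*(l^4 - 8*l^2 + 16) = (l + 2)*(l + 4)*(l^3 - 2*l^2 - 4*l + 8) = (l - 2)*(l + 2)*(l + 4)*(l^2 - 4) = (l - 2)*(l + 2)^2*(l + 4)*(l - 2)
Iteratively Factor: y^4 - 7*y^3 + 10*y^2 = (y)*(y^3 - 7*y^2 + 10*y) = y*(y - 5)*(y^2 - 2*y) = y^2*(y - 5)*(y - 2)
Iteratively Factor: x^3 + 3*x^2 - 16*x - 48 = (x + 4)*(x^2 - x - 12) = (x + 3)*(x + 4)*(x - 4)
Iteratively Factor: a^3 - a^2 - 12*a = (a - 4)*(a^2 + 3*a) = a*(a - 4)*(a + 3)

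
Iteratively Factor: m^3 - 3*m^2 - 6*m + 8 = (m - 4)*(m^2 + m - 2) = (m - 4)*(m + 2)*(m - 1)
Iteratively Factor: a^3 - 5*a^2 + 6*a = (a)*(a^2 - 5*a + 6) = a*(a - 2)*(a - 3)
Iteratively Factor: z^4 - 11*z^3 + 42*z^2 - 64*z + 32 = (z - 4)*(z^3 - 7*z^2 + 14*z - 8) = (z - 4)*(z - 2)*(z^2 - 5*z + 4) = (z - 4)*(z - 2)*(z - 1)*(z - 4)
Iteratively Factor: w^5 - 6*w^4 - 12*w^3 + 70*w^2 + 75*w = (w - 5)*(w^4 - w^3 - 17*w^2 - 15*w) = (w - 5)^2*(w^3 + 4*w^2 + 3*w) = (w - 5)^2*(w + 1)*(w^2 + 3*w) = (w - 5)^2*(w + 1)*(w + 3)*(w)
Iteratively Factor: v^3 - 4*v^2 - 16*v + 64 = (v - 4)*(v^2 - 16) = (v - 4)*(v + 4)*(v - 4)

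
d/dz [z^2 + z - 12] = 2*z + 1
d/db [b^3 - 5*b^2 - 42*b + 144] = 3*b^2 - 10*b - 42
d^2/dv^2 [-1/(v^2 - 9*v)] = 2*(v*(v - 9) - (2*v - 9)^2)/(v^3*(v - 9)^3)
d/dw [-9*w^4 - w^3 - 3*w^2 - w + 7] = -36*w^3 - 3*w^2 - 6*w - 1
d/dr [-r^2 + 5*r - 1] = 5 - 2*r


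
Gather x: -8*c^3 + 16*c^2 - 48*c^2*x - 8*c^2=-8*c^3 - 48*c^2*x + 8*c^2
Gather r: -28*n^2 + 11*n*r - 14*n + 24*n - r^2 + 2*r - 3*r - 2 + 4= -28*n^2 + 10*n - r^2 + r*(11*n - 1) + 2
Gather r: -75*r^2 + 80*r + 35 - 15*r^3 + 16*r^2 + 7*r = -15*r^3 - 59*r^2 + 87*r + 35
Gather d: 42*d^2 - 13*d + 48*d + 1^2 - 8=42*d^2 + 35*d - 7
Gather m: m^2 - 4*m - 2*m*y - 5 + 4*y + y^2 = m^2 + m*(-2*y - 4) + y^2 + 4*y - 5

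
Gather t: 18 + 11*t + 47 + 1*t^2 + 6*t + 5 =t^2 + 17*t + 70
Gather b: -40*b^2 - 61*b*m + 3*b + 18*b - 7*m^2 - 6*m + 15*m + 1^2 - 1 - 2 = -40*b^2 + b*(21 - 61*m) - 7*m^2 + 9*m - 2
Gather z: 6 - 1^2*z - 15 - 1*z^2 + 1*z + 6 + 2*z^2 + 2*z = z^2 + 2*z - 3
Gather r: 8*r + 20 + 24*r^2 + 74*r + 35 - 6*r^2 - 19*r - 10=18*r^2 + 63*r + 45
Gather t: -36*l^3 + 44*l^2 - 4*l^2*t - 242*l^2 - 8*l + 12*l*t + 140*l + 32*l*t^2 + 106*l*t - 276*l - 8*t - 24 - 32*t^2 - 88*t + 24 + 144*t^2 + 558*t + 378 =-36*l^3 - 198*l^2 - 144*l + t^2*(32*l + 112) + t*(-4*l^2 + 118*l + 462) + 378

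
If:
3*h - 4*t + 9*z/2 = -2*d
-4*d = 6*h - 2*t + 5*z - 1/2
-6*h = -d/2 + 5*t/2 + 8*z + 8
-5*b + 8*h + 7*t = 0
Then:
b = -22*z/15 - 977/540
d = 4*z/3 + 71/36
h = -3*z/2 - 65/54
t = 2*z/3 + 1/12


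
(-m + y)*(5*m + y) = -5*m^2 + 4*m*y + y^2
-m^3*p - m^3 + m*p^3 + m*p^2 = (-m + p)*(m + p)*(m*p + m)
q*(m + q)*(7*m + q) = 7*m^2*q + 8*m*q^2 + q^3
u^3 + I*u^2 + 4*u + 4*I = (u - 2*I)*(u + I)*(u + 2*I)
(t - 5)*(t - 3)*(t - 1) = t^3 - 9*t^2 + 23*t - 15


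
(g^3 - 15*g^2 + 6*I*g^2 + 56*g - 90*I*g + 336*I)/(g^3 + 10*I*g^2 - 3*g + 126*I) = (g^2 - 15*g + 56)/(g^2 + 4*I*g + 21)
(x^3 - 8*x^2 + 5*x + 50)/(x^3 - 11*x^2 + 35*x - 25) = (x + 2)/(x - 1)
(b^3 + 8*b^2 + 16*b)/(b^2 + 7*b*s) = (b^2 + 8*b + 16)/(b + 7*s)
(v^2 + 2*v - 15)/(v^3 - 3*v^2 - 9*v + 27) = (v + 5)/(v^2 - 9)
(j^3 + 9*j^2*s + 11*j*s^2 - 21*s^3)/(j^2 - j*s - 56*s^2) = (-j^2 - 2*j*s + 3*s^2)/(-j + 8*s)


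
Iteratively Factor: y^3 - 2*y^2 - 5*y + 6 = (y - 1)*(y^2 - y - 6) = (y - 3)*(y - 1)*(y + 2)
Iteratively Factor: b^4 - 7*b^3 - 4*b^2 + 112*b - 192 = (b - 4)*(b^3 - 3*b^2 - 16*b + 48) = (b - 4)*(b + 4)*(b^2 - 7*b + 12) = (b - 4)*(b - 3)*(b + 4)*(b - 4)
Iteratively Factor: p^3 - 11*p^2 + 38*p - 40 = (p - 4)*(p^2 - 7*p + 10) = (p - 5)*(p - 4)*(p - 2)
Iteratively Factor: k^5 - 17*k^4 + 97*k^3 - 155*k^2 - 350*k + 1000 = (k - 5)*(k^4 - 12*k^3 + 37*k^2 + 30*k - 200) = (k - 5)*(k - 4)*(k^3 - 8*k^2 + 5*k + 50) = (k - 5)*(k - 4)*(k + 2)*(k^2 - 10*k + 25) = (k - 5)^2*(k - 4)*(k + 2)*(k - 5)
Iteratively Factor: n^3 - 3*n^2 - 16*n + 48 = (n - 3)*(n^2 - 16) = (n - 3)*(n + 4)*(n - 4)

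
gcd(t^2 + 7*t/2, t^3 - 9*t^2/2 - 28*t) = t^2 + 7*t/2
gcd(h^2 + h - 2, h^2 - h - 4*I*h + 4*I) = h - 1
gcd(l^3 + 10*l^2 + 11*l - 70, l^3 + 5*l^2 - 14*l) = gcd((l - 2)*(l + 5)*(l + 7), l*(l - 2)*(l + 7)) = l^2 + 5*l - 14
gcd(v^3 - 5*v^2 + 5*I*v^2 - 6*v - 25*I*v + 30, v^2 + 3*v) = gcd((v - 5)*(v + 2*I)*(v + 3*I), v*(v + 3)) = 1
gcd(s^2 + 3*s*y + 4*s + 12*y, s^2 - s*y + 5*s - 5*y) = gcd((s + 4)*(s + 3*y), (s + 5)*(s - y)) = 1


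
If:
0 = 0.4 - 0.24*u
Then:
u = 1.67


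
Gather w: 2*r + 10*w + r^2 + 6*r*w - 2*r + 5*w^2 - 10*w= r^2 + 6*r*w + 5*w^2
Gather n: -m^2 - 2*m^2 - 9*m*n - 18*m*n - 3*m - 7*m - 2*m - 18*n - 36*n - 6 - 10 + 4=-3*m^2 - 12*m + n*(-27*m - 54) - 12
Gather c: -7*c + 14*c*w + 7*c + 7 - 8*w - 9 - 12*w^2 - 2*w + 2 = 14*c*w - 12*w^2 - 10*w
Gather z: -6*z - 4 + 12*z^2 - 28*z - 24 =12*z^2 - 34*z - 28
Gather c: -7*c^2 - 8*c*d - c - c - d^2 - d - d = -7*c^2 + c*(-8*d - 2) - d^2 - 2*d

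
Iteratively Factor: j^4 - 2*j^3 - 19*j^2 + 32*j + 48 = (j + 1)*(j^3 - 3*j^2 - 16*j + 48) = (j - 4)*(j + 1)*(j^2 + j - 12) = (j - 4)*(j - 3)*(j + 1)*(j + 4)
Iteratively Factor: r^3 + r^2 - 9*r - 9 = (r + 1)*(r^2 - 9) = (r + 1)*(r + 3)*(r - 3)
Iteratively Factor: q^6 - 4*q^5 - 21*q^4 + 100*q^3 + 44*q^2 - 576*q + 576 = (q - 2)*(q^5 - 2*q^4 - 25*q^3 + 50*q^2 + 144*q - 288) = (q - 2)^2*(q^4 - 25*q^2 + 144) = (q - 2)^2*(q + 4)*(q^3 - 4*q^2 - 9*q + 36) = (q - 4)*(q - 2)^2*(q + 4)*(q^2 - 9) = (q - 4)*(q - 2)^2*(q + 3)*(q + 4)*(q - 3)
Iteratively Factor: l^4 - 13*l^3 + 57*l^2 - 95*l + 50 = (l - 1)*(l^3 - 12*l^2 + 45*l - 50) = (l - 5)*(l - 1)*(l^2 - 7*l + 10) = (l - 5)^2*(l - 1)*(l - 2)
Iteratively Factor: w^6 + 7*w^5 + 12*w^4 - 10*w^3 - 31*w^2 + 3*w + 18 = (w - 1)*(w^5 + 8*w^4 + 20*w^3 + 10*w^2 - 21*w - 18) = (w - 1)*(w + 2)*(w^4 + 6*w^3 + 8*w^2 - 6*w - 9) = (w - 1)^2*(w + 2)*(w^3 + 7*w^2 + 15*w + 9) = (w - 1)^2*(w + 2)*(w + 3)*(w^2 + 4*w + 3) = (w - 1)^2*(w + 2)*(w + 3)^2*(w + 1)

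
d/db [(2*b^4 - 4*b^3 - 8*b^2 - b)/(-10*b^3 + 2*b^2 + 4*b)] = (-10*b^4 + 4*b^3 - 32*b^2 - 26*b - 15)/(2*(25*b^4 - 10*b^3 - 19*b^2 + 4*b + 4))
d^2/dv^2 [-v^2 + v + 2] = -2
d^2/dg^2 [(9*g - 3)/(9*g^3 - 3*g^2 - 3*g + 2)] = 18*(243*g^5 - 243*g^4 + 108*g^3 - 90*g^2 + 27*g + 1)/(729*g^9 - 729*g^8 - 486*g^7 + 945*g^6 - 162*g^5 - 351*g^4 + 189*g^3 + 18*g^2 - 36*g + 8)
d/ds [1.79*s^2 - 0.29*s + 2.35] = 3.58*s - 0.29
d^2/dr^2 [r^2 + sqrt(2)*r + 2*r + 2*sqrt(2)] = 2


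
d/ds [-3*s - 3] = -3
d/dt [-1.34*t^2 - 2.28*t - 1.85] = -2.68*t - 2.28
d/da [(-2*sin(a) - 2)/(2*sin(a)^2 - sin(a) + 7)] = 2*(4*sin(a) - cos(2*a) - 7)*cos(a)/(-sin(a) - cos(2*a) + 8)^2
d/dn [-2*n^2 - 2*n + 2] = -4*n - 2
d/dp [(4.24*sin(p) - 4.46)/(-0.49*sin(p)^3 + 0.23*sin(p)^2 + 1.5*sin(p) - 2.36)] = (4.1552*sin(p)^3 - 7.5314*sin(p)^2 + 2.0516*sin(p) - 3.3164)*cos(p)/(0.2401*sin(p)^6 - 0.2254*sin(p)^5 - 1.4171*sin(p)^4 + 3.0028*sin(p)^3 + 1.1644*sin(p)^2 - 7.08*sin(p) + 5.5696)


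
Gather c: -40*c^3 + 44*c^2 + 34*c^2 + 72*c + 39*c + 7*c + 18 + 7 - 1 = -40*c^3 + 78*c^2 + 118*c + 24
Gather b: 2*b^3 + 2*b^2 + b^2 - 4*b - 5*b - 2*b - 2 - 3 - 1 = 2*b^3 + 3*b^2 - 11*b - 6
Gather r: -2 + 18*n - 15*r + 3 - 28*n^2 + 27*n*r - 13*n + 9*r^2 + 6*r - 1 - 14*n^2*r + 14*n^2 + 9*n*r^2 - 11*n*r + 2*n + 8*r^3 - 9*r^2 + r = -14*n^2 + 9*n*r^2 + 7*n + 8*r^3 + r*(-14*n^2 + 16*n - 8)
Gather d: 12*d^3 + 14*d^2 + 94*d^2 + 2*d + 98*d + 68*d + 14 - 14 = 12*d^3 + 108*d^2 + 168*d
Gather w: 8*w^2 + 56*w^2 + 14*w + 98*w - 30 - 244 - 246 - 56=64*w^2 + 112*w - 576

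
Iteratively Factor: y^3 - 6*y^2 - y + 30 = (y + 2)*(y^2 - 8*y + 15) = (y - 3)*(y + 2)*(y - 5)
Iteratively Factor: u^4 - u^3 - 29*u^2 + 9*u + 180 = (u - 5)*(u^3 + 4*u^2 - 9*u - 36) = (u - 5)*(u - 3)*(u^2 + 7*u + 12) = (u - 5)*(u - 3)*(u + 4)*(u + 3)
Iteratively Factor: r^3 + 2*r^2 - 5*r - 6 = (r - 2)*(r^2 + 4*r + 3) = (r - 2)*(r + 3)*(r + 1)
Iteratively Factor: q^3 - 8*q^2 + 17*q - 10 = (q - 2)*(q^2 - 6*q + 5) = (q - 2)*(q - 1)*(q - 5)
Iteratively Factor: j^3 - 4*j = (j)*(j^2 - 4) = j*(j - 2)*(j + 2)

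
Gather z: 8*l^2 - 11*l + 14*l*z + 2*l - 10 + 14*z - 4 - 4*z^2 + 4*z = 8*l^2 - 9*l - 4*z^2 + z*(14*l + 18) - 14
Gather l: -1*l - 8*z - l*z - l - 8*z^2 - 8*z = l*(-z - 2) - 8*z^2 - 16*z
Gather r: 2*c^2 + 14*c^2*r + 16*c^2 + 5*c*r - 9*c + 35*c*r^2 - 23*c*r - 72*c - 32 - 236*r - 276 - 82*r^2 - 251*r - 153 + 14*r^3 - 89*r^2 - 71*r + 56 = 18*c^2 - 81*c + 14*r^3 + r^2*(35*c - 171) + r*(14*c^2 - 18*c - 558) - 405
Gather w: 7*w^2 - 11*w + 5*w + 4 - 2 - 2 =7*w^2 - 6*w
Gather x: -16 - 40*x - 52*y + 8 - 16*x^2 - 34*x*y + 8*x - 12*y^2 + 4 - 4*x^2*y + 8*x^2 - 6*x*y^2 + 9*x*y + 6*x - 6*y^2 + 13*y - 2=x^2*(-4*y - 8) + x*(-6*y^2 - 25*y - 26) - 18*y^2 - 39*y - 6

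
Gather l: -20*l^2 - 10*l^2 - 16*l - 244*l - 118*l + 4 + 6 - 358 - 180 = -30*l^2 - 378*l - 528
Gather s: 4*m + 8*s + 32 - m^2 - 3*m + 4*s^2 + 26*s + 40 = -m^2 + m + 4*s^2 + 34*s + 72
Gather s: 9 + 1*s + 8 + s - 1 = 2*s + 16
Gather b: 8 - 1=7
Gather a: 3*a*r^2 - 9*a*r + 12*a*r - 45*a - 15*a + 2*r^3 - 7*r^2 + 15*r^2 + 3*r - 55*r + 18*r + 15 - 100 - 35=a*(3*r^2 + 3*r - 60) + 2*r^3 + 8*r^2 - 34*r - 120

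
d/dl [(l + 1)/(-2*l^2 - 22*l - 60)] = (-l^2 - 11*l + (l + 1)*(2*l + 11) - 30)/(2*(l^2 + 11*l + 30)^2)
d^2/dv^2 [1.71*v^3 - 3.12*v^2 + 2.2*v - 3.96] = 10.26*v - 6.24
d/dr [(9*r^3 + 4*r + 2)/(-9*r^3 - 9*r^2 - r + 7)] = 3*(-27*r^4 + 18*r^3 + 93*r^2 + 12*r + 10)/(81*r^6 + 162*r^5 + 99*r^4 - 108*r^3 - 125*r^2 - 14*r + 49)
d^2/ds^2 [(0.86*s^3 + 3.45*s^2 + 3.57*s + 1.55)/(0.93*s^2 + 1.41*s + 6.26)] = (8.88178419700125e-16*s^5 - 7.105427357601e-15*s^4 - 9.46654799999997*s^3 - 66.9224340000001*s^2 + 89.70015*s + 195.488046)/(0.804357*s^6 + 3.658527*s^5 + 21.789621*s^4 + 52.055649*s^3 + 146.669922*s^2 + 165.763548*s + 245.314376)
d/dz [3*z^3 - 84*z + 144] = 9*z^2 - 84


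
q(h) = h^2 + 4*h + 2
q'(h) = 2*h + 4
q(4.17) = 36.07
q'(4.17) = 12.34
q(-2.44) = -1.81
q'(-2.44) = -0.88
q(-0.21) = 1.20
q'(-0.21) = 3.58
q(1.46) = 9.97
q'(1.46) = 6.92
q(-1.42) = -1.66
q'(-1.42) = 1.16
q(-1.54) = -1.79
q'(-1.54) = 0.92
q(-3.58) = 0.50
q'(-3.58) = -3.16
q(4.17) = 36.07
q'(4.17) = 12.34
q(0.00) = 2.00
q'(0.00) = 4.00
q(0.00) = 2.00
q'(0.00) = 4.00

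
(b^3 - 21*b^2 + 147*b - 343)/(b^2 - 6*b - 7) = (b^2 - 14*b + 49)/(b + 1)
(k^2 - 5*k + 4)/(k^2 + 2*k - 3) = (k - 4)/(k + 3)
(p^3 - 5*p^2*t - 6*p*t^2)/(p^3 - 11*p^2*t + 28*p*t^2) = (p^2 - 5*p*t - 6*t^2)/(p^2 - 11*p*t + 28*t^2)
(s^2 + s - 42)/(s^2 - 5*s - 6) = (s + 7)/(s + 1)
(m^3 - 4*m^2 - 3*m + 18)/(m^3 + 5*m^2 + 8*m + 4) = (m^2 - 6*m + 9)/(m^2 + 3*m + 2)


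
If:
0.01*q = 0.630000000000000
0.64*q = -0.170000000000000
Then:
No Solution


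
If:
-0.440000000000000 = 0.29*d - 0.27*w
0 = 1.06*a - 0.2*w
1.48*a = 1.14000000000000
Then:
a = 0.77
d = 2.28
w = 4.08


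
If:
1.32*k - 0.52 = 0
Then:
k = 0.39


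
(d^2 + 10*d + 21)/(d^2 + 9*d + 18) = (d + 7)/(d + 6)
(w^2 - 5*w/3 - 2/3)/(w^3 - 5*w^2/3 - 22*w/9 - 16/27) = 9*(w - 2)/(9*w^2 - 18*w - 16)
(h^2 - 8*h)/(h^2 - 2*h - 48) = h/(h + 6)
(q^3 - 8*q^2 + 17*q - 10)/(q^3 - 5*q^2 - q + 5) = (q - 2)/(q + 1)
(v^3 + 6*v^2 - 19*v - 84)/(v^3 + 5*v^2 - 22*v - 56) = (v + 3)/(v + 2)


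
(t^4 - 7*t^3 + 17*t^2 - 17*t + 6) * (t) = t^5 - 7*t^4 + 17*t^3 - 17*t^2 + 6*t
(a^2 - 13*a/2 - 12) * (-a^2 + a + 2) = -a^4 + 15*a^3/2 + 15*a^2/2 - 25*a - 24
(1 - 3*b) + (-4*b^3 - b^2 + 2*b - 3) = -4*b^3 - b^2 - b - 2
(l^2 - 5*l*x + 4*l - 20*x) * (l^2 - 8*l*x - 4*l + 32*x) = l^4 - 13*l^3*x + 40*l^2*x^2 - 16*l^2 + 208*l*x - 640*x^2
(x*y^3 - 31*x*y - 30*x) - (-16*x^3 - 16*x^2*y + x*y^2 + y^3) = 16*x^3 + 16*x^2*y + x*y^3 - x*y^2 - 31*x*y - 30*x - y^3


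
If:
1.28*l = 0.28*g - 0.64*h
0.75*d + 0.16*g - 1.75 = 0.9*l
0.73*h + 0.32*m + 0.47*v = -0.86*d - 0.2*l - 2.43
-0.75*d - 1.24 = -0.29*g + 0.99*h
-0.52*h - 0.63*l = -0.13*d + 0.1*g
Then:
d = 4.46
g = 5.14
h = -3.13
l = 2.69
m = -1.46875*v - 14.1310174694428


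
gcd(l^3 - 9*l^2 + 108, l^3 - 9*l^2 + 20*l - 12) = l - 6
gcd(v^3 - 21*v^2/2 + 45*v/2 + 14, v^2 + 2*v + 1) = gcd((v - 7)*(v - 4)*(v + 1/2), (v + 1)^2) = 1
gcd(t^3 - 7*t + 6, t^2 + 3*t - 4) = t - 1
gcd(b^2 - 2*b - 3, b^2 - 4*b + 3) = b - 3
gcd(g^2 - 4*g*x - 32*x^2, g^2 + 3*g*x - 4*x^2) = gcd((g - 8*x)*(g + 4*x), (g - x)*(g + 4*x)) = g + 4*x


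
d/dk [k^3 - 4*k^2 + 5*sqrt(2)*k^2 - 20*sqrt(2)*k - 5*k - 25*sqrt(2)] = 3*k^2 - 8*k + 10*sqrt(2)*k - 20*sqrt(2) - 5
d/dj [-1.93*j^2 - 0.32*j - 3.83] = -3.86*j - 0.32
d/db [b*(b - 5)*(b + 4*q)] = 3*b^2 + 8*b*q - 10*b - 20*q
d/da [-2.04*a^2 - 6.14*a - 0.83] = -4.08*a - 6.14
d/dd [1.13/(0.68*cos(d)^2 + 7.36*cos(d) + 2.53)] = (1.5368*cos(d) + 8.3168)*sin(d)/(0.68*cos(d)^2 + 7.36*cos(d) + 2.53)^2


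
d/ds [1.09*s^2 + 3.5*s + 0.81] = 2.18*s + 3.5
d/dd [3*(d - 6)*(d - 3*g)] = 6*d - 9*g - 18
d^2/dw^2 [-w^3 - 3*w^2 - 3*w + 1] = -6*w - 6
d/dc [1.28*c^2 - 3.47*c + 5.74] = 2.56*c - 3.47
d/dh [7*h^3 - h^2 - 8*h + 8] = 21*h^2 - 2*h - 8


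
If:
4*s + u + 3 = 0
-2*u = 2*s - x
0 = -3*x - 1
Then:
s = -17/18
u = 7/9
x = -1/3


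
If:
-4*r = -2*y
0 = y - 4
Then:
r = 2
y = 4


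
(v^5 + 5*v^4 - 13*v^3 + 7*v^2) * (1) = v^5 + 5*v^4 - 13*v^3 + 7*v^2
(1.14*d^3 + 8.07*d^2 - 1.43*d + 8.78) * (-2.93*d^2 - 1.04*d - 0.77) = -3.3402*d^5 - 24.8307*d^4 - 5.0807*d^3 - 30.4521*d^2 - 8.0301*d - 6.7606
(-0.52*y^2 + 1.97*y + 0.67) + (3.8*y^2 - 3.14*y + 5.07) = 3.28*y^2 - 1.17*y + 5.74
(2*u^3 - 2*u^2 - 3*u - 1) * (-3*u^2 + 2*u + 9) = -6*u^5 + 10*u^4 + 23*u^3 - 21*u^2 - 29*u - 9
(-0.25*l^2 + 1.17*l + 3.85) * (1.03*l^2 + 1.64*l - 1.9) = -0.2575*l^4 + 0.7951*l^3 + 6.3593*l^2 + 4.091*l - 7.315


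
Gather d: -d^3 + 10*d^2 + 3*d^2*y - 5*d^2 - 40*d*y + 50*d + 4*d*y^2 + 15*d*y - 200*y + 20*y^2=-d^3 + d^2*(3*y + 5) + d*(4*y^2 - 25*y + 50) + 20*y^2 - 200*y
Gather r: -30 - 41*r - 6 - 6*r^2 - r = -6*r^2 - 42*r - 36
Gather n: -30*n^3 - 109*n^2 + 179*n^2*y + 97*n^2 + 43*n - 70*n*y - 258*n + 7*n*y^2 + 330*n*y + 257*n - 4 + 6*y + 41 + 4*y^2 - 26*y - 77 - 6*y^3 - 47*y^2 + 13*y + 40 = -30*n^3 + n^2*(179*y - 12) + n*(7*y^2 + 260*y + 42) - 6*y^3 - 43*y^2 - 7*y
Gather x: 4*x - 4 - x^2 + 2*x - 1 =-x^2 + 6*x - 5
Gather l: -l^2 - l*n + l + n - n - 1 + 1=-l^2 + l*(1 - n)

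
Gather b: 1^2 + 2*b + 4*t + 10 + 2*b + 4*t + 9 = 4*b + 8*t + 20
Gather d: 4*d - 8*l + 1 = 4*d - 8*l + 1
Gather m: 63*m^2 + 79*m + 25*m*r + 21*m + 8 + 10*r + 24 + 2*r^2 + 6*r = 63*m^2 + m*(25*r + 100) + 2*r^2 + 16*r + 32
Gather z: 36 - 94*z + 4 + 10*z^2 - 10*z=10*z^2 - 104*z + 40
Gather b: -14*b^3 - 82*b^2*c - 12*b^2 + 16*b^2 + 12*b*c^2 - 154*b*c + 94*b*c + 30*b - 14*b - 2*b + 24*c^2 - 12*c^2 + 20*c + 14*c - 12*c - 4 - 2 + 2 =-14*b^3 + b^2*(4 - 82*c) + b*(12*c^2 - 60*c + 14) + 12*c^2 + 22*c - 4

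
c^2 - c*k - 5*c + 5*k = (c - 5)*(c - k)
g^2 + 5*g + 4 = (g + 1)*(g + 4)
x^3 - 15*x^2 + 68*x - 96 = (x - 8)*(x - 4)*(x - 3)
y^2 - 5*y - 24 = (y - 8)*(y + 3)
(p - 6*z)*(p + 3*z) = p^2 - 3*p*z - 18*z^2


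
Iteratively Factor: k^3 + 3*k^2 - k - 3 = (k + 1)*(k^2 + 2*k - 3) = (k - 1)*(k + 1)*(k + 3)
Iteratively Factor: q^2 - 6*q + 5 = (q - 5)*(q - 1)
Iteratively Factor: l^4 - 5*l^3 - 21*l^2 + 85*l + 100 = (l + 1)*(l^3 - 6*l^2 - 15*l + 100) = (l - 5)*(l + 1)*(l^2 - l - 20) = (l - 5)*(l + 1)*(l + 4)*(l - 5)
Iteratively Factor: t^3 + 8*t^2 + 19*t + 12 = (t + 1)*(t^2 + 7*t + 12) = (t + 1)*(t + 4)*(t + 3)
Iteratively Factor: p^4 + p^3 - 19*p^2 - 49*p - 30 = (p + 2)*(p^3 - p^2 - 17*p - 15) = (p + 1)*(p + 2)*(p^2 - 2*p - 15) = (p + 1)*(p + 2)*(p + 3)*(p - 5)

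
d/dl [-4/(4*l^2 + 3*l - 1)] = 4*(8*l + 3)/(4*l^2 + 3*l - 1)^2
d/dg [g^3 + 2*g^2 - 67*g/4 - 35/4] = 3*g^2 + 4*g - 67/4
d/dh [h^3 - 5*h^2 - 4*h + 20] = 3*h^2 - 10*h - 4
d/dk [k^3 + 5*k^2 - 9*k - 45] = 3*k^2 + 10*k - 9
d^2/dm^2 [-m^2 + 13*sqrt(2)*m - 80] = -2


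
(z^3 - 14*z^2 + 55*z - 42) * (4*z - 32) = 4*z^4 - 88*z^3 + 668*z^2 - 1928*z + 1344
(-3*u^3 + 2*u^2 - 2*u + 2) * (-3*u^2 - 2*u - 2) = 9*u^5 + 8*u^3 - 6*u^2 - 4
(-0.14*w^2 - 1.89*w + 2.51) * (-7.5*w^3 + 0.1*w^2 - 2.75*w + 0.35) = 1.05*w^5 + 14.161*w^4 - 18.629*w^3 + 5.3995*w^2 - 7.564*w + 0.8785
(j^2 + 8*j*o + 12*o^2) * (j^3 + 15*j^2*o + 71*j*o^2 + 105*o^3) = j^5 + 23*j^4*o + 203*j^3*o^2 + 853*j^2*o^3 + 1692*j*o^4 + 1260*o^5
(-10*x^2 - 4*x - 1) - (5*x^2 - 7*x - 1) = -15*x^2 + 3*x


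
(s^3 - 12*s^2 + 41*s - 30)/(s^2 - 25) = (s^2 - 7*s + 6)/(s + 5)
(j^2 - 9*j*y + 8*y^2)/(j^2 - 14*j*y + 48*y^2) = (-j + y)/(-j + 6*y)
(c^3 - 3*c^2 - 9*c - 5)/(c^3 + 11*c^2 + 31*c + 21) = (c^2 - 4*c - 5)/(c^2 + 10*c + 21)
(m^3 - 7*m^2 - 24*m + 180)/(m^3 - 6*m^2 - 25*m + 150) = (m - 6)/(m - 5)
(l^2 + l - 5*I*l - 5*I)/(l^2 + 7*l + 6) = (l - 5*I)/(l + 6)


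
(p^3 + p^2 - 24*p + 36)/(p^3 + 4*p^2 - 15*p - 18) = (p - 2)/(p + 1)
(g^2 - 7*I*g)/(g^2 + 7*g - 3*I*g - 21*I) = g*(g - 7*I)/(g^2 + g*(7 - 3*I) - 21*I)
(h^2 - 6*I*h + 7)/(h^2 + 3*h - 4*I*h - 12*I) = (h^2 - 6*I*h + 7)/(h^2 + h*(3 - 4*I) - 12*I)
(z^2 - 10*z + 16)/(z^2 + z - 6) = (z - 8)/(z + 3)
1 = 1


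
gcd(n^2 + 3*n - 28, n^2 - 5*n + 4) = n - 4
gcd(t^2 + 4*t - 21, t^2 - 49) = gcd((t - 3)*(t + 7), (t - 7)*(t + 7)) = t + 7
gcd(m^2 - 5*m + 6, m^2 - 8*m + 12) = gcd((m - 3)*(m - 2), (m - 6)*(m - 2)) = m - 2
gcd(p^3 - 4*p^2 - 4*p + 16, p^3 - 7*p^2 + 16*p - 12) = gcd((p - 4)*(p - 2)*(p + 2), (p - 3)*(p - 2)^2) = p - 2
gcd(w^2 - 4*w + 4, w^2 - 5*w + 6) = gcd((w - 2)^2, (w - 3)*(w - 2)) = w - 2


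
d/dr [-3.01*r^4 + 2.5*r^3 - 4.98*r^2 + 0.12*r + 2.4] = -12.04*r^3 + 7.5*r^2 - 9.96*r + 0.12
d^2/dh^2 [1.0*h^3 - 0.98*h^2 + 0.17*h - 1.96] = 6.0*h - 1.96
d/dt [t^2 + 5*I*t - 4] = 2*t + 5*I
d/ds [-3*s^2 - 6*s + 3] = -6*s - 6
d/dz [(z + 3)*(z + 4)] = 2*z + 7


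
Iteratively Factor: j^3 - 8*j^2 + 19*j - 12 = (j - 1)*(j^2 - 7*j + 12) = (j - 4)*(j - 1)*(j - 3)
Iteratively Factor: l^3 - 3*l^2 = (l)*(l^2 - 3*l) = l*(l - 3)*(l)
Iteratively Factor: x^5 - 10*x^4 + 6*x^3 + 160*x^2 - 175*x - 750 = (x + 3)*(x^4 - 13*x^3 + 45*x^2 + 25*x - 250) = (x - 5)*(x + 3)*(x^3 - 8*x^2 + 5*x + 50) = (x - 5)*(x + 2)*(x + 3)*(x^2 - 10*x + 25) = (x - 5)^2*(x + 2)*(x + 3)*(x - 5)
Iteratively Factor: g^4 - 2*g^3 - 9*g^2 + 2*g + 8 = (g + 2)*(g^3 - 4*g^2 - g + 4) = (g - 1)*(g + 2)*(g^2 - 3*g - 4) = (g - 4)*(g - 1)*(g + 2)*(g + 1)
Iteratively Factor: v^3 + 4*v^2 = (v)*(v^2 + 4*v) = v*(v + 4)*(v)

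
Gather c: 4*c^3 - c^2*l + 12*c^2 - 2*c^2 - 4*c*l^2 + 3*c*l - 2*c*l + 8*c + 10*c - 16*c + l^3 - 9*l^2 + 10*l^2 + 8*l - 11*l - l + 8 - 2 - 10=4*c^3 + c^2*(10 - l) + c*(-4*l^2 + l + 2) + l^3 + l^2 - 4*l - 4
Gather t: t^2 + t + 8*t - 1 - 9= t^2 + 9*t - 10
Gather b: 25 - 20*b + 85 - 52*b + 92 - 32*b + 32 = 234 - 104*b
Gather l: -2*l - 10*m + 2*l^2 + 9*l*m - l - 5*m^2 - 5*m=2*l^2 + l*(9*m - 3) - 5*m^2 - 15*m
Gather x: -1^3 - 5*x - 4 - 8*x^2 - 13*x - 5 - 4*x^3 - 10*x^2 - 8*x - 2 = -4*x^3 - 18*x^2 - 26*x - 12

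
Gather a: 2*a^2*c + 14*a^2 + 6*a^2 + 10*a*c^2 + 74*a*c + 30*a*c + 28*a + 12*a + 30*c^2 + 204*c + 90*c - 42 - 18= a^2*(2*c + 20) + a*(10*c^2 + 104*c + 40) + 30*c^2 + 294*c - 60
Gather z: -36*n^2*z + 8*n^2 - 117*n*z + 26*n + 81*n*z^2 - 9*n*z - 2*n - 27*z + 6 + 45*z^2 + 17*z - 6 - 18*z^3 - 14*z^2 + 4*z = 8*n^2 + 24*n - 18*z^3 + z^2*(81*n + 31) + z*(-36*n^2 - 126*n - 6)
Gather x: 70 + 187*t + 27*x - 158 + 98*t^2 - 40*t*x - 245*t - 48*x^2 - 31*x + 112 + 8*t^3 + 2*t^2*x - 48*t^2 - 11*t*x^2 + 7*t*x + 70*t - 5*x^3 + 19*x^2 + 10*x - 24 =8*t^3 + 50*t^2 + 12*t - 5*x^3 + x^2*(-11*t - 29) + x*(2*t^2 - 33*t + 6)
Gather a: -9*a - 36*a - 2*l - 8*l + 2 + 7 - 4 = -45*a - 10*l + 5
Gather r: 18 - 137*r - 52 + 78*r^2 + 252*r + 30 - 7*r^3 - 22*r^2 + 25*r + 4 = -7*r^3 + 56*r^2 + 140*r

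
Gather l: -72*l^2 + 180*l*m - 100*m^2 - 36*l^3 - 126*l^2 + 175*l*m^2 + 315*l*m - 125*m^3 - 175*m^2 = -36*l^3 - 198*l^2 + l*(175*m^2 + 495*m) - 125*m^3 - 275*m^2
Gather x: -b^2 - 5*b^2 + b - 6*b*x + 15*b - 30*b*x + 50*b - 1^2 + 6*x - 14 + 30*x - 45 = -6*b^2 + 66*b + x*(36 - 36*b) - 60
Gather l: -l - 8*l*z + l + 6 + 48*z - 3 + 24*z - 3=-8*l*z + 72*z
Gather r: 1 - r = 1 - r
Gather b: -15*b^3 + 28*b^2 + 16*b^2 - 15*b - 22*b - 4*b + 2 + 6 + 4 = -15*b^3 + 44*b^2 - 41*b + 12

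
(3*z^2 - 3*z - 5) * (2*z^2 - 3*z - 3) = 6*z^4 - 15*z^3 - 10*z^2 + 24*z + 15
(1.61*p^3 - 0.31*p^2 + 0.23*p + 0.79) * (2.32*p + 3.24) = 3.7352*p^4 + 4.4972*p^3 - 0.4708*p^2 + 2.578*p + 2.5596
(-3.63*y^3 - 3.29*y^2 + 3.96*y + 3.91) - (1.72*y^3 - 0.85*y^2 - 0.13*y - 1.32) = -5.35*y^3 - 2.44*y^2 + 4.09*y + 5.23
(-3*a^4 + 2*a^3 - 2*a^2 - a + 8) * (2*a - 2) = -6*a^5 + 10*a^4 - 8*a^3 + 2*a^2 + 18*a - 16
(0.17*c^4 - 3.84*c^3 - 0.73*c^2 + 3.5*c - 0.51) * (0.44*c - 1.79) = 0.0748*c^5 - 1.9939*c^4 + 6.5524*c^3 + 2.8467*c^2 - 6.4894*c + 0.9129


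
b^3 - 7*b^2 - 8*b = b*(b - 8)*(b + 1)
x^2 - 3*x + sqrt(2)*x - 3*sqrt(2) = (x - 3)*(x + sqrt(2))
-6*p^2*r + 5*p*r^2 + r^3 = r*(-p + r)*(6*p + r)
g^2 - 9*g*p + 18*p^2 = (g - 6*p)*(g - 3*p)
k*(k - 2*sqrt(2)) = k^2 - 2*sqrt(2)*k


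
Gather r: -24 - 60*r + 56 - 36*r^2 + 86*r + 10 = -36*r^2 + 26*r + 42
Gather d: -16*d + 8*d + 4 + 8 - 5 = 7 - 8*d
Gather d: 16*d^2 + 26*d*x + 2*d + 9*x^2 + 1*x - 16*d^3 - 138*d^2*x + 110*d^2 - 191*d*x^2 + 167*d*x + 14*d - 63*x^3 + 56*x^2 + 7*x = -16*d^3 + d^2*(126 - 138*x) + d*(-191*x^2 + 193*x + 16) - 63*x^3 + 65*x^2 + 8*x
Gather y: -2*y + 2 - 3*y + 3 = 5 - 5*y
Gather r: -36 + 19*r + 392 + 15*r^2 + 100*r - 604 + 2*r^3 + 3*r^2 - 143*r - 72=2*r^3 + 18*r^2 - 24*r - 320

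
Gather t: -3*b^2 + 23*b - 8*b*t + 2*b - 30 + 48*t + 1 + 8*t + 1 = -3*b^2 + 25*b + t*(56 - 8*b) - 28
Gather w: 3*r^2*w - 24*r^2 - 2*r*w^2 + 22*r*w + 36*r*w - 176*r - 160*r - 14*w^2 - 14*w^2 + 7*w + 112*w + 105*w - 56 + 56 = -24*r^2 - 336*r + w^2*(-2*r - 28) + w*(3*r^2 + 58*r + 224)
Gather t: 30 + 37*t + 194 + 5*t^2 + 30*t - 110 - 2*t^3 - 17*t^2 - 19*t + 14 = -2*t^3 - 12*t^2 + 48*t + 128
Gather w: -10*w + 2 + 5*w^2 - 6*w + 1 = 5*w^2 - 16*w + 3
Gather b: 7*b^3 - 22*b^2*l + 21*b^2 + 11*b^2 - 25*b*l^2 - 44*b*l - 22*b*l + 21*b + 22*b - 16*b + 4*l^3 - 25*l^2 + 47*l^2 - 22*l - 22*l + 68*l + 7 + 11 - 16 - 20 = 7*b^3 + b^2*(32 - 22*l) + b*(-25*l^2 - 66*l + 27) + 4*l^3 + 22*l^2 + 24*l - 18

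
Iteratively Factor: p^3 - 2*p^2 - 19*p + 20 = (p - 1)*(p^2 - p - 20) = (p - 5)*(p - 1)*(p + 4)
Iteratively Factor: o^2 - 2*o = (o - 2)*(o)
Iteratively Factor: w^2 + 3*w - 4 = (w + 4)*(w - 1)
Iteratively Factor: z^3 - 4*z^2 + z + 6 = (z - 2)*(z^2 - 2*z - 3) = (z - 2)*(z + 1)*(z - 3)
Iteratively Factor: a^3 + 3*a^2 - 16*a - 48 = (a - 4)*(a^2 + 7*a + 12) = (a - 4)*(a + 4)*(a + 3)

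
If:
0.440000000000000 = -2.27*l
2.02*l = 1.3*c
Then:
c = -0.30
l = -0.19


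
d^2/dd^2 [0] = 0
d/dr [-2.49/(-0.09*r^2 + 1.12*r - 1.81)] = (2.7888 - 0.4482*r)/(0.09*r^2 - 1.12*r + 1.81)^2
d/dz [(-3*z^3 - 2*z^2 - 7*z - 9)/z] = -6*z - 2 + 9/z^2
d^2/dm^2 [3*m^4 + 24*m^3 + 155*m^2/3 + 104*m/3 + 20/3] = 36*m^2 + 144*m + 310/3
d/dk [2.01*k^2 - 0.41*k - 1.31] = 4.02*k - 0.41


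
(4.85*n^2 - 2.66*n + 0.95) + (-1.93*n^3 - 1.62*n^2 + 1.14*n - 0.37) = -1.93*n^3 + 3.23*n^2 - 1.52*n + 0.58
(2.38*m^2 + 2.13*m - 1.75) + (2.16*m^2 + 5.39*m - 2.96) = 4.54*m^2 + 7.52*m - 4.71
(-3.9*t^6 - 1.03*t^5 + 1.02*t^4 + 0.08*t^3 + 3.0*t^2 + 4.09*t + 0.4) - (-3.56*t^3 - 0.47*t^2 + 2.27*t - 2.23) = -3.9*t^6 - 1.03*t^5 + 1.02*t^4 + 3.64*t^3 + 3.47*t^2 + 1.82*t + 2.63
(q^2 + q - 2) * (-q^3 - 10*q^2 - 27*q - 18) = -q^5 - 11*q^4 - 35*q^3 - 25*q^2 + 36*q + 36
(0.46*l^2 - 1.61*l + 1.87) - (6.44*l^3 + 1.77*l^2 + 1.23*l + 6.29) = -6.44*l^3 - 1.31*l^2 - 2.84*l - 4.42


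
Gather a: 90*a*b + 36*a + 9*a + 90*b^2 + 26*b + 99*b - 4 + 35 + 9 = a*(90*b + 45) + 90*b^2 + 125*b + 40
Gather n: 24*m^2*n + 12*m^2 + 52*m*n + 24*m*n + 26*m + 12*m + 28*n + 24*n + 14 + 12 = 12*m^2 + 38*m + n*(24*m^2 + 76*m + 52) + 26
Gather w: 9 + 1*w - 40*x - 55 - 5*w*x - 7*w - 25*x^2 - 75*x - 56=w*(-5*x - 6) - 25*x^2 - 115*x - 102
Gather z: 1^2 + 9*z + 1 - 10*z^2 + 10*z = -10*z^2 + 19*z + 2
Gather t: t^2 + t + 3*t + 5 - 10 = t^2 + 4*t - 5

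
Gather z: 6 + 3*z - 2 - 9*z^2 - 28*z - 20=-9*z^2 - 25*z - 16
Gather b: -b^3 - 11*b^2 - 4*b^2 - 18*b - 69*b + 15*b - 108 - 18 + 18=-b^3 - 15*b^2 - 72*b - 108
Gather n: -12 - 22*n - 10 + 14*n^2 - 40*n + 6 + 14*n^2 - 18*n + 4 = 28*n^2 - 80*n - 12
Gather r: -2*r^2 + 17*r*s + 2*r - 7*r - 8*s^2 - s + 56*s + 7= -2*r^2 + r*(17*s - 5) - 8*s^2 + 55*s + 7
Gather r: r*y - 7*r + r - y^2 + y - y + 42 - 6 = r*(y - 6) - y^2 + 36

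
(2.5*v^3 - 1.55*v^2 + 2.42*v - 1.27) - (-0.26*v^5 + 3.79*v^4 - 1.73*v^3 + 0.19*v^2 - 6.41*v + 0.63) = 0.26*v^5 - 3.79*v^4 + 4.23*v^3 - 1.74*v^2 + 8.83*v - 1.9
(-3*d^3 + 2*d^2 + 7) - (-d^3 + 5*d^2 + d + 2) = -2*d^3 - 3*d^2 - d + 5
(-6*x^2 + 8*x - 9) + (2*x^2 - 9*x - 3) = -4*x^2 - x - 12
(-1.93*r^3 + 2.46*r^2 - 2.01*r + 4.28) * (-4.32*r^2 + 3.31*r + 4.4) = 8.3376*r^5 - 17.0155*r^4 + 8.3338*r^3 - 14.3187*r^2 + 5.3228*r + 18.832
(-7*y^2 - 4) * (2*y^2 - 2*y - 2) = -14*y^4 + 14*y^3 + 6*y^2 + 8*y + 8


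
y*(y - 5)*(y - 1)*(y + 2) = y^4 - 4*y^3 - 7*y^2 + 10*y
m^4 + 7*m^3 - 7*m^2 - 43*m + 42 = (m - 2)*(m - 1)*(m + 3)*(m + 7)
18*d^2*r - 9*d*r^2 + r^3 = r*(-6*d + r)*(-3*d + r)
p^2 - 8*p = p*(p - 8)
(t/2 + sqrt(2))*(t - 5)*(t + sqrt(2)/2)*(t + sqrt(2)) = t^4/2 - 5*t^3/2 + 7*sqrt(2)*t^3/4 - 35*sqrt(2)*t^2/4 + 7*t^2/2 - 35*t/2 + sqrt(2)*t - 5*sqrt(2)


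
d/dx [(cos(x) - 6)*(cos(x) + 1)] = (5 - 2*cos(x))*sin(x)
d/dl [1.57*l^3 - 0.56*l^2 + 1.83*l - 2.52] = 4.71*l^2 - 1.12*l + 1.83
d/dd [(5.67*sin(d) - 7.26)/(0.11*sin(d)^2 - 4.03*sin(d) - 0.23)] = (-0.6237*sin(d)^2 + 1.5972*sin(d) - 30.5619)*cos(d)/(0.0121*sin(d)^4 - 0.8866*sin(d)^3 + 16.1903*sin(d)^2 + 1.8538*sin(d) + 0.0529)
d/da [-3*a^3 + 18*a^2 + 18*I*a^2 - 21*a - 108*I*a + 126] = -9*a^2 + 36*a*(1 + I) - 21 - 108*I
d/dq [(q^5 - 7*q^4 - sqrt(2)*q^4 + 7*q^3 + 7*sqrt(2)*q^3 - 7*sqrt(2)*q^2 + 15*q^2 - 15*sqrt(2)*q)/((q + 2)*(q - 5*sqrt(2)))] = (3*q^6 - 22*sqrt(2)*q^5 - 6*q^5 - 5*q^4 + 56*sqrt(2)*q^4 - 32*q^3 + 238*sqrt(2)*q^3 - 284*sqrt(2)*q^2 - 320*q^2 - 300*sqrt(2)*q + 280*q + 300)/(q^4 - 10*sqrt(2)*q^3 + 4*q^3 - 40*sqrt(2)*q^2 + 54*q^2 - 40*sqrt(2)*q + 200*q + 200)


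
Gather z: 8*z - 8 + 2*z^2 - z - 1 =2*z^2 + 7*z - 9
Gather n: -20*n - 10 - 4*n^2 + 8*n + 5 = -4*n^2 - 12*n - 5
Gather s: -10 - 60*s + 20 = 10 - 60*s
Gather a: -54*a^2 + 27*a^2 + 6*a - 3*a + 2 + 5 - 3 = -27*a^2 + 3*a + 4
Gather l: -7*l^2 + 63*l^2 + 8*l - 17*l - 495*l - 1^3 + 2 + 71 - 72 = 56*l^2 - 504*l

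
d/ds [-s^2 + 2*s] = 2 - 2*s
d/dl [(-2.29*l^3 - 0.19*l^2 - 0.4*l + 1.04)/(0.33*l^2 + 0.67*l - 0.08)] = (-0.7557*l^4 - 3.0686*l^3 + 0.5543*l^2 - 0.656*l - 0.6648)/(0.1089*l^4 + 0.4422*l^3 + 0.3961*l^2 - 0.1072*l + 0.0064)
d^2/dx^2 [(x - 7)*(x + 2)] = 2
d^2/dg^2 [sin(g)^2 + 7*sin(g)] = -7*sin(g) + 2*cos(2*g)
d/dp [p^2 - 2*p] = 2*p - 2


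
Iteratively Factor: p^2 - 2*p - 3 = (p + 1)*(p - 3)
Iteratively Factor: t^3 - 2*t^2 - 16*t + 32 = (t + 4)*(t^2 - 6*t + 8) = (t - 4)*(t + 4)*(t - 2)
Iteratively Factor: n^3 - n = (n - 1)*(n^2 + n) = (n - 1)*(n + 1)*(n)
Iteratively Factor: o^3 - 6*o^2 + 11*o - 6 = (o - 1)*(o^2 - 5*o + 6) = (o - 3)*(o - 1)*(o - 2)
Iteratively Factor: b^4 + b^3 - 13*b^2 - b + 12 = (b + 4)*(b^3 - 3*b^2 - b + 3) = (b - 1)*(b + 4)*(b^2 - 2*b - 3) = (b - 3)*(b - 1)*(b + 4)*(b + 1)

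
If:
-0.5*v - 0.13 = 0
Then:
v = -0.26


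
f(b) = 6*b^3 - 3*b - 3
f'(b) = 18*b^2 - 3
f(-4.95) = -715.87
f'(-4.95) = 438.04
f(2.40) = 72.74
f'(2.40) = 100.68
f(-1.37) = -14.32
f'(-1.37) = 30.78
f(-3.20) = -190.01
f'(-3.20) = 181.32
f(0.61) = -3.47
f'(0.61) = 3.70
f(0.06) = -3.18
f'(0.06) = -2.94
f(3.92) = 346.66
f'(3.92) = 273.60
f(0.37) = -3.81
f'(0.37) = -0.54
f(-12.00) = -10335.00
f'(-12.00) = 2589.00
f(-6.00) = -1281.00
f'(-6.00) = 645.00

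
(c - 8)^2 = c^2 - 16*c + 64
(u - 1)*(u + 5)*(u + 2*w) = u^3 + 2*u^2*w + 4*u^2 + 8*u*w - 5*u - 10*w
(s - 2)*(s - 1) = s^2 - 3*s + 2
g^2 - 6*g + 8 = (g - 4)*(g - 2)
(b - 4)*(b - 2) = b^2 - 6*b + 8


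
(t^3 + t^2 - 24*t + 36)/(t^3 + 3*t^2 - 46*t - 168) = (t^2 - 5*t + 6)/(t^2 - 3*t - 28)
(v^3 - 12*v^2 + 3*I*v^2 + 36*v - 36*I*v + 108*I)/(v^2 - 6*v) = v - 6 + 3*I - 18*I/v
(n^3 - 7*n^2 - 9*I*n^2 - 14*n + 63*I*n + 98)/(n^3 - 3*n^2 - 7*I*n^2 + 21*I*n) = (n^2 - n*(7 + 2*I) + 14*I)/(n*(n - 3))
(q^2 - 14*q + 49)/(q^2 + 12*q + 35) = (q^2 - 14*q + 49)/(q^2 + 12*q + 35)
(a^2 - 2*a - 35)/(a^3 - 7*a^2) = (a + 5)/a^2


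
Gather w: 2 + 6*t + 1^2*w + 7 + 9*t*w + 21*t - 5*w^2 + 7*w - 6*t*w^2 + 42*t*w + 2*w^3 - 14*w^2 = 27*t + 2*w^3 + w^2*(-6*t - 19) + w*(51*t + 8) + 9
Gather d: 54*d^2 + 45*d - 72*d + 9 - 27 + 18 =54*d^2 - 27*d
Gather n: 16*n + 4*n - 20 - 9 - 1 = 20*n - 30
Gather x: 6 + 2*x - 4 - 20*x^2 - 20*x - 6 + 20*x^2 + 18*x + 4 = 0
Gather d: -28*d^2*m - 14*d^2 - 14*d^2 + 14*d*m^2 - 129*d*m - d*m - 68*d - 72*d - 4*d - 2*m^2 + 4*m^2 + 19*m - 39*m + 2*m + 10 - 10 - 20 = d^2*(-28*m - 28) + d*(14*m^2 - 130*m - 144) + 2*m^2 - 18*m - 20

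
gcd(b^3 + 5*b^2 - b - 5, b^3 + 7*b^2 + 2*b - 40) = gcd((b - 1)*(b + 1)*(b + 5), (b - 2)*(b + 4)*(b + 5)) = b + 5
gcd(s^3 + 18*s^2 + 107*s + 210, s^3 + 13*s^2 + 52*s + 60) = s^2 + 11*s + 30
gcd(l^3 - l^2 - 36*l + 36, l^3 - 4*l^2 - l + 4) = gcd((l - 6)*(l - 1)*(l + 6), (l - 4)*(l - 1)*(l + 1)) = l - 1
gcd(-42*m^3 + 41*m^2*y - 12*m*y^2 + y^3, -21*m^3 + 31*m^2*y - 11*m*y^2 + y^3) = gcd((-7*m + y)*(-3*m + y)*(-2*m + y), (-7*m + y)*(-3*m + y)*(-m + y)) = 21*m^2 - 10*m*y + y^2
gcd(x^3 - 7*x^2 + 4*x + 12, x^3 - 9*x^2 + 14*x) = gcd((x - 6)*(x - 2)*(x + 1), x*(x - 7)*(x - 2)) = x - 2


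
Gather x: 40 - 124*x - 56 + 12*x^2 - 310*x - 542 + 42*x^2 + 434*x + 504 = 54*x^2 - 54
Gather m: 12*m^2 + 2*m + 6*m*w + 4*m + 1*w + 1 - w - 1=12*m^2 + m*(6*w + 6)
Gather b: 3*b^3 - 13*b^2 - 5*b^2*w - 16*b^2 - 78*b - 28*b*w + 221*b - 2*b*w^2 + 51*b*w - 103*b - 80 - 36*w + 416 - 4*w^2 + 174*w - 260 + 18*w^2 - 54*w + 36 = 3*b^3 + b^2*(-5*w - 29) + b*(-2*w^2 + 23*w + 40) + 14*w^2 + 84*w + 112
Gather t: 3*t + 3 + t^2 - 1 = t^2 + 3*t + 2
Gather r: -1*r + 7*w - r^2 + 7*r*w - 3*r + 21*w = -r^2 + r*(7*w - 4) + 28*w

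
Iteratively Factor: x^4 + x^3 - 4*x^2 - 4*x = (x + 2)*(x^3 - x^2 - 2*x) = (x - 2)*(x + 2)*(x^2 + x) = (x - 2)*(x + 1)*(x + 2)*(x)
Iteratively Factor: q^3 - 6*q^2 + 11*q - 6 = (q - 2)*(q^2 - 4*q + 3) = (q - 3)*(q - 2)*(q - 1)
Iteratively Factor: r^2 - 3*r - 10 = (r + 2)*(r - 5)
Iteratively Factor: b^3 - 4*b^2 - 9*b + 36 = (b - 3)*(b^2 - b - 12) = (b - 4)*(b - 3)*(b + 3)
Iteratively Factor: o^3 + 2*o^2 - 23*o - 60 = (o + 3)*(o^2 - o - 20) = (o + 3)*(o + 4)*(o - 5)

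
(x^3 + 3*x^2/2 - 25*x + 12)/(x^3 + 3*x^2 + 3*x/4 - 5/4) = 2*(x^2 + 2*x - 24)/(2*x^2 + 7*x + 5)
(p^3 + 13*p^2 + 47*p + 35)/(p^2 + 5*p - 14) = (p^2 + 6*p + 5)/(p - 2)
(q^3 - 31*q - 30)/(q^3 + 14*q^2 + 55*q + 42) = (q^2 - q - 30)/(q^2 + 13*q + 42)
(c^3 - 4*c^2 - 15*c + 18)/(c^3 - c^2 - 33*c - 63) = (c^2 - 7*c + 6)/(c^2 - 4*c - 21)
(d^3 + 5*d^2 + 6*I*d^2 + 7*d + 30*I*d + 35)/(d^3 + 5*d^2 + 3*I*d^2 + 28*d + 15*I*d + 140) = (d - I)/(d - 4*I)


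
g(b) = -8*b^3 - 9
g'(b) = -24*b^2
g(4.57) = -772.55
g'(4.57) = -501.24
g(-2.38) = 98.85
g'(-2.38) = -135.95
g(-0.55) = -7.67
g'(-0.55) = -7.26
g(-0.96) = -1.92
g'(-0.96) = -22.12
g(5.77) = -1545.80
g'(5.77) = -799.03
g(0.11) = -9.01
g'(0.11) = -0.29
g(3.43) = -331.83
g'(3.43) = -282.36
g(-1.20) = 4.82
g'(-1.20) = -34.56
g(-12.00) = 13815.00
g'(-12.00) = -3456.00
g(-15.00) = 26991.00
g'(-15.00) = -5400.00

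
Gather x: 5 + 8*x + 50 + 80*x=88*x + 55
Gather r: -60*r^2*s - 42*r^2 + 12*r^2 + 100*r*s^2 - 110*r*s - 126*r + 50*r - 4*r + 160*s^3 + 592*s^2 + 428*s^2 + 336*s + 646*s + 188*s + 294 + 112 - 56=r^2*(-60*s - 30) + r*(100*s^2 - 110*s - 80) + 160*s^3 + 1020*s^2 + 1170*s + 350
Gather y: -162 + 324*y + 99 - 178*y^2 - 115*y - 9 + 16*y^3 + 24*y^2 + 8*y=16*y^3 - 154*y^2 + 217*y - 72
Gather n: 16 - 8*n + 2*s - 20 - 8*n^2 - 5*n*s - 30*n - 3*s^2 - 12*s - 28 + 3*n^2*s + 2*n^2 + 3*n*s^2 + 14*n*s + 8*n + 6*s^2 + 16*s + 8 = n^2*(3*s - 6) + n*(3*s^2 + 9*s - 30) + 3*s^2 + 6*s - 24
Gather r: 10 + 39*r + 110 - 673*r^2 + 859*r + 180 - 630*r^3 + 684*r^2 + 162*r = -630*r^3 + 11*r^2 + 1060*r + 300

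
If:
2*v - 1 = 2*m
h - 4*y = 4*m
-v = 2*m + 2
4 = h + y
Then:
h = 38/15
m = -5/6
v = -1/3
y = 22/15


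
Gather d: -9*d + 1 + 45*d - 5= 36*d - 4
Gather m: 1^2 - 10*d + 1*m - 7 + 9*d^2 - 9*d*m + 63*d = 9*d^2 + 53*d + m*(1 - 9*d) - 6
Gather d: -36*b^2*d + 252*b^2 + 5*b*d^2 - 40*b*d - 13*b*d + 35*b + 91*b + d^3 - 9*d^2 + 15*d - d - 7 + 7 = 252*b^2 + 126*b + d^3 + d^2*(5*b - 9) + d*(-36*b^2 - 53*b + 14)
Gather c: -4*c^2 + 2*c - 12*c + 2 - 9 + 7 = -4*c^2 - 10*c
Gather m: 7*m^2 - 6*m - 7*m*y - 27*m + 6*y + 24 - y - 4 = 7*m^2 + m*(-7*y - 33) + 5*y + 20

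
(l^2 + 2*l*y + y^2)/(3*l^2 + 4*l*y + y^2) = (l + y)/(3*l + y)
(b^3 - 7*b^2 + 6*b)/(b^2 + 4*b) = (b^2 - 7*b + 6)/(b + 4)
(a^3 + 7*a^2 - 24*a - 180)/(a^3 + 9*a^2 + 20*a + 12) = (a^2 + a - 30)/(a^2 + 3*a + 2)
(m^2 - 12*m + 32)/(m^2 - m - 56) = (m - 4)/(m + 7)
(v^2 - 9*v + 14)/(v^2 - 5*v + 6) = (v - 7)/(v - 3)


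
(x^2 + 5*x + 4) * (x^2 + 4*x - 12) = x^4 + 9*x^3 + 12*x^2 - 44*x - 48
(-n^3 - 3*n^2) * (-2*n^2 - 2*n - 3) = 2*n^5 + 8*n^4 + 9*n^3 + 9*n^2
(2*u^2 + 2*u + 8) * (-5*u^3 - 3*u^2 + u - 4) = -10*u^5 - 16*u^4 - 44*u^3 - 30*u^2 - 32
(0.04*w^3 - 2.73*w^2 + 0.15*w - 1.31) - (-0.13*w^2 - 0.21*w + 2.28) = 0.04*w^3 - 2.6*w^2 + 0.36*w - 3.59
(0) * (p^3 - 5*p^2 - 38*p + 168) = 0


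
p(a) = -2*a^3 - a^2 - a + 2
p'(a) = -6*a^2 - 2*a - 1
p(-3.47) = 76.99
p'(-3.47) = -66.31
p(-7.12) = 680.31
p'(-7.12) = -290.93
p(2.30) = -29.92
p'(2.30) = -37.34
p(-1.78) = 11.89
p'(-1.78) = -16.45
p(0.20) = 1.74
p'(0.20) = -1.64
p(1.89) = -16.96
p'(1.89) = -26.21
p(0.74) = -0.10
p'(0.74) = -5.77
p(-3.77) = 98.72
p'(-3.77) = -78.74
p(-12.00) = 3326.00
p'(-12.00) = -841.00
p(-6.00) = 404.00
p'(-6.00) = -205.00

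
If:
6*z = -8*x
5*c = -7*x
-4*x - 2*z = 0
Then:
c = 0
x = 0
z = 0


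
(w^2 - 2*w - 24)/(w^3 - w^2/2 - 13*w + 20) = 2*(w - 6)/(2*w^2 - 9*w + 10)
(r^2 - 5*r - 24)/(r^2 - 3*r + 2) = (r^2 - 5*r - 24)/(r^2 - 3*r + 2)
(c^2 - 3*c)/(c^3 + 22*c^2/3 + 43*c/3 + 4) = 3*c*(c - 3)/(3*c^3 + 22*c^2 + 43*c + 12)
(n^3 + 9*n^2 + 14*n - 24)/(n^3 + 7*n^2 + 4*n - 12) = (n + 4)/(n + 2)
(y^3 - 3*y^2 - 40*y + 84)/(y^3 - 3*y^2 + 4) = (y^2 - y - 42)/(y^2 - y - 2)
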